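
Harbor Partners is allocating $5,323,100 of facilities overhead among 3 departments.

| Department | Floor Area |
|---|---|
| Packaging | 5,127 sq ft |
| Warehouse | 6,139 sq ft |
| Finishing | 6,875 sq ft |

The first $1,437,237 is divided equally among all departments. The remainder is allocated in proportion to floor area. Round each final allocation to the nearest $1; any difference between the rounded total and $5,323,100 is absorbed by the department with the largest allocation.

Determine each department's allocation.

Packaging: $1,577,300 | Warehouse: $1,794,073 | Finishing: $1,951,727

First tranche $1,437,237 split equally: $479,079 each.
Remainder $3,885,863 by floor area (total 18,141): Packaging 1,098,220.58 → $1,098,221; Warehouse 1,314,994.38 → $1,314,994; Finishing 1,472,648.04 → $1,472,648.
Totals: Packaging $479,079 + $1,098,221 = $1,577,300; Warehouse $479,079 + $1,314,994 = $1,794,073; Finishing $479,079 + $1,472,648 = $1,951,727.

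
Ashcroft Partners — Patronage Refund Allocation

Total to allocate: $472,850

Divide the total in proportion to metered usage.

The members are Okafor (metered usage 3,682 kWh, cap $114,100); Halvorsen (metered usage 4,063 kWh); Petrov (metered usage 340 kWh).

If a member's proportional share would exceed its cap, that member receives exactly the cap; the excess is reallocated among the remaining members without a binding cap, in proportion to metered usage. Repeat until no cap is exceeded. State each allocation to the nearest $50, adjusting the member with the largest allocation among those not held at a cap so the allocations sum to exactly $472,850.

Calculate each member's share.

Sum of metered usage: 8,085.
Unconstrained shares: Okafor 215,341.21; Halvorsen 237,623.94; Petrov 19,884.85.
Cap binds for Okafor ($114,100); remaining pool $358,750 reallocated over remaining metered usage 4,403.
Shares after redistribution: Halvorsen 331,047.30 → $331,050; Petrov 27,702.70 → $27,700.

Okafor: $114,100 · Halvorsen: $331,050 · Petrov: $27,700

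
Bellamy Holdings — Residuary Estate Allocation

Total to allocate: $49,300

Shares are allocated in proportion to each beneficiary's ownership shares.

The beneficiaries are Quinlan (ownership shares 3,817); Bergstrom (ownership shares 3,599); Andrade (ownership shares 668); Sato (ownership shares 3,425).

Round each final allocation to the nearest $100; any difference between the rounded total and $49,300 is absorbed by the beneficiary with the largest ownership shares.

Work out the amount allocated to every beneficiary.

Sum of ownership shares: 11,509.
Unrounded shares: Quinlan 3,817/11,509 × $49,300 = 16,350.52; Bergstrom 3,599/11,509 × $49,300 = 15,416.69; Andrade 668/11,509 × $49,300 = 2,861.45; Sato 3,425/11,509 × $49,300 = 14,671.34.
Rounded to nearest $100: Quinlan $16,400; Bergstrom $15,400; Andrade $2,900; Sato $14,700. Sum = $49,400.
Difference $49,300 − $49,400 = −$100 applied to largest ownership shares (Quinlan): Quinlan becomes $16,300.

Quinlan: $16,300; Bergstrom: $15,400; Andrade: $2,900; Sato: $14,700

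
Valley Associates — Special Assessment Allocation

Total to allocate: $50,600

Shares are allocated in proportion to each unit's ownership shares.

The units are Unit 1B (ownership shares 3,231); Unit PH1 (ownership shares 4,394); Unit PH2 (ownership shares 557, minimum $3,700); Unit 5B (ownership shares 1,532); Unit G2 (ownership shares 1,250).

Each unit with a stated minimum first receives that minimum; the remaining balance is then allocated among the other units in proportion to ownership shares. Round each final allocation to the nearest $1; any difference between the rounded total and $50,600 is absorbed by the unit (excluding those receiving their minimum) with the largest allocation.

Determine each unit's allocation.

Unit 1B: $14,561 · Unit PH1: $19,802 · Unit PH2: $3,700 · Unit 5B: $6,904 · Unit G2: $5,633

Minimums first: Unit PH2 $3,700. Remaining pool $46,900.
Remaining pool split over remaining ownership shares 10,407: Unit 1B 14,560.77 → $14,561; Unit PH1 19,801.92 → $19,802; Unit 5B 6,904.08 → $6,904; Unit G2 5,633.23 → $5,633.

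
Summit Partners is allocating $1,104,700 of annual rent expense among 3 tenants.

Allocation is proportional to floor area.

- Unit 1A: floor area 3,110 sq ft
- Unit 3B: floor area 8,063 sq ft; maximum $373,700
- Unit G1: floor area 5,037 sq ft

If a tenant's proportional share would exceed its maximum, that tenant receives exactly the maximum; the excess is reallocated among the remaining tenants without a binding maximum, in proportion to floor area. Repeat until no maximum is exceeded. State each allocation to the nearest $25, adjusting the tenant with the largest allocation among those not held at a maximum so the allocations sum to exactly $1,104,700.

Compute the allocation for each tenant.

Unit 1A: $279,050; Unit 3B: $373,700; Unit G1: $451,950

Sum of floor area: 16,210.
Unconstrained shares: Unit 1A 211,944.29; Unit 3B 549,487.73; Unit G1 343,267.98.
Capped: Unit 3B ($373,700); residual $731,000 reallocated over remaining floor area 8,147.
Shares after redistribution: Unit 1A 279,048.73 → $279,050; Unit G1 451,951.27 → $451,950.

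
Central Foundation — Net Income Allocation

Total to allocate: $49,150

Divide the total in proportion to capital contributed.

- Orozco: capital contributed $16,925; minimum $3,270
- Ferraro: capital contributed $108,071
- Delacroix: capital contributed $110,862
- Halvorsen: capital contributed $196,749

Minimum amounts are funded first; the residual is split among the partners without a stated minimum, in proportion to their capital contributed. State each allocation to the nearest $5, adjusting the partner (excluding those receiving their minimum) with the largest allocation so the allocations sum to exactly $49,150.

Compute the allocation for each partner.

Orozco: $3,270 | Ferraro: $11,930 | Delacroix: $12,235 | Halvorsen: $21,715

Minimums first: Orozco $3,270. Balance $45,880.
Balance split over remaining capital contributed 415,682: Ferraro 11,928.10 → $11,930; Delacroix 12,236.15 → $12,235; Halvorsen 21,715.74 → $21,715.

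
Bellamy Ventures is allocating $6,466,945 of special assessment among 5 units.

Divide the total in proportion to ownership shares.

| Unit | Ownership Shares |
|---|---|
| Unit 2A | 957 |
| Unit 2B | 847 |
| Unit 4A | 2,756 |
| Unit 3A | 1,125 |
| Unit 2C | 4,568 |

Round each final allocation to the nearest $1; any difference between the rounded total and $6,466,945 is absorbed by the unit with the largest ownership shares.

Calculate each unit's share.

Unit 2A: $603,615 · Unit 2B: $534,234 · Unit 4A: $1,738,311 · Unit 3A: $709,579 · Unit 2C: $2,881,206

Sum of ownership shares: 957 + 847 + 2,756 + 1,125 + 4,568 = 10,253.
Pro-rata amounts: Unit 2A 603,615.17; Unit 2B 534,234.12; Unit 4A 1,738,310.78; Unit 3A 709,578.96; Unit 2C 2,881,205.97.
After rounding ($1): Unit 2A $603,615; Unit 2B $534,234; Unit 4A $1,738,311; Unit 3A $709,579; Unit 2C $2,881,206. Sum = $6,466,945.
Sum already equals the total — no adjustment.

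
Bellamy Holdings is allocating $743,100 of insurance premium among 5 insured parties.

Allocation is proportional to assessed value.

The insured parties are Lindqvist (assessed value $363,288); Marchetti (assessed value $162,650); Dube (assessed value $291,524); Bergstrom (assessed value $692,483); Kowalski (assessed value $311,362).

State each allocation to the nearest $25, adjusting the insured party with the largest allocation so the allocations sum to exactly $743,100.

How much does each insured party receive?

Assessed value total: 1,821,307.
Pro-rata amounts: Lindqvist 363,288/1,821,307 × $743,100 = 148,222.85; Marchetti 162,650/1,821,307 × $743,100 = 66,361.80; Dube 291,524/1,821,307 × $743,100 = 118,942.87; Bergstrom 692,483/1,821,307 × $743,100 = 282,535.63; Kowalski 311,362/1,821,307 × $743,100 = 127,036.85.
Rounded to nearest $25: Lindqvist $148,225; Marchetti $66,350; Dube $118,950; Bergstrom $282,525; Kowalski $127,025. Sum = $743,075.
Difference $743,100 − $743,075 = +$25 applied to largest allocation (Bergstrom): Bergstrom becomes $282,550.

Lindqvist: $148,225 · Marchetti: $66,350 · Dube: $118,950 · Bergstrom: $282,550 · Kowalski: $127,025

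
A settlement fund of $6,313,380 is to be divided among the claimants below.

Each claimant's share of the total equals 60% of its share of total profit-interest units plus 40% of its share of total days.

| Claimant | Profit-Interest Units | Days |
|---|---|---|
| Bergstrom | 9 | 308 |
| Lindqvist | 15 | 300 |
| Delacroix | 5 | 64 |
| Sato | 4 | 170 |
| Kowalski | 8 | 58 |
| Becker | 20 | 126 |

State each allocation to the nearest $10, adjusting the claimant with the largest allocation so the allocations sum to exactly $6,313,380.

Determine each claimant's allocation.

Bergstrom: $1,316,990 · Lindqvist: $1,669,880 · Delacroix: $468,020 · Sato: $666,830 · Kowalski: $639,550 · Becker: $1,552,110

Totals — profit-interest units 61, days 1,026.
Blended shares (60% profit-interest units + 40% days): Bergstrom 0.2086; Lindqvist 0.2645; Delacroix 0.0741; Sato 0.1056; Kowalski 0.1013; Becker 0.2458.
Pro-rata amounts: Bergstrom 1,316,987.25; Lindqvist 1,669,889.31; Delacroix 468,020.93; Sato 666,825.92; Kowalski 639,549.25; Becker 1,552,107.34.
Rounded to nearest $10: Bergstrom $1,316,990; Lindqvist $1,669,890; Delacroix $468,020; Sato $666,830; Kowalski $639,550; Becker $1,552,110. Sum = $6,313,390.
Difference $6,313,380 − $6,313,390 = −$10 applied to largest allocation (Lindqvist): Lindqvist becomes $1,669,880.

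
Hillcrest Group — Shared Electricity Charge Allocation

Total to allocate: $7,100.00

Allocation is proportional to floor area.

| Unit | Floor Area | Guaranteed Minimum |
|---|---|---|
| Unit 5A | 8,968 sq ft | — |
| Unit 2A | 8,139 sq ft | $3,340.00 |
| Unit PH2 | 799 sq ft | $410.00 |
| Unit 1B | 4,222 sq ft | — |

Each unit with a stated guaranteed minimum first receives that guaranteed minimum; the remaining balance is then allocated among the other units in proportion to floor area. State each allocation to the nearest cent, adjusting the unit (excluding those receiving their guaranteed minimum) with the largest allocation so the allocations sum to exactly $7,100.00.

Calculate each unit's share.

Unit 5A: $2,277.70 · Unit 2A: $3,340.00 · Unit PH2: $410.00 · Unit 1B: $1,072.30

Fund the minimums — Unit 2A $3,340.00; Unit PH2 $410.00. Remaining pool $3,350.00.
Remaining pool split over remaining floor area 13,190: Unit 5A 2,277.6952 → $2,277.70; Unit 1B 1,072.3048 → $1,072.30.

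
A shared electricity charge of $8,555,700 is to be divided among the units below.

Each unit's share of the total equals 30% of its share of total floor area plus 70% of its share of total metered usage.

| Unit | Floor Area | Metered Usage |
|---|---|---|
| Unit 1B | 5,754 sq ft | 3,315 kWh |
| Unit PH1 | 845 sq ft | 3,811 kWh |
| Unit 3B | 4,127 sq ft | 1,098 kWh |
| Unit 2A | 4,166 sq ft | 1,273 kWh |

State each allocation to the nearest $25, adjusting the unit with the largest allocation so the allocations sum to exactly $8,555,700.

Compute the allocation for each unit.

Unit 1B: $3,082,250 | Unit PH1: $2,548,925 | Unit 3B: $1,403,725 | Unit 2A: $1,520,800

Totals — floor area 14,892, metered usage 9,497.
Composite weights (30% floor area + 70% metered usage): Unit 1B 0.3603; Unit PH1 0.2979; Unit 3B 0.1641; Unit 2A 0.1778.
Unrounded shares: Unit 1B 3,082,232.87; Unit PH1 2,548,929.49; Unit 3B 1,403,728.72; Unit 2A 1,520,808.91.
Rounded to nearest $25: Unit 1B $3,082,225; Unit PH1 $2,548,925; Unit 3B $1,403,725; Unit 2A $1,520,800. Sum = $8,555,675.
Difference $8,555,700 − $8,555,675 = +$25 applied to largest allocation (Unit 1B): Unit 1B becomes $3,082,250.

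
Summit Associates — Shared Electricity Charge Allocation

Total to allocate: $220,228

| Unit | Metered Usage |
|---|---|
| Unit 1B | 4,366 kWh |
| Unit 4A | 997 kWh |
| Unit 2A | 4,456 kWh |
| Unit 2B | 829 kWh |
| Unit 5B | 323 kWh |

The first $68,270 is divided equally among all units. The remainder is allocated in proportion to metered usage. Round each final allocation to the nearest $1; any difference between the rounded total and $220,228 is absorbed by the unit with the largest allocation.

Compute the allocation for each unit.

Unit 1B: $74,127 | Unit 4A: $27,463 | Unit 2A: $75,374 | Unit 2B: $25,136 | Unit 5B: $18,128

$68,270 shared equally gives $13,654 per unit.
Remainder $151,958 by metered usage (total 10,971): Unit 1B 60,472.94 → $60,473; Unit 4A 13,809.33 → $13,809; Unit 2A 61,719.52 → $61,720; Unit 2B 11,482.38 → $11,482; Unit 5B 4,473.83 → $4,474.
Totals: Unit 1B $13,654 + $60,473 = $74,127; Unit 4A $13,654 + $13,809 = $27,463; Unit 2A $13,654 + $61,720 = $75,374; Unit 2B $13,654 + $11,482 = $25,136; Unit 5B $13,654 + $4,474 = $18,128.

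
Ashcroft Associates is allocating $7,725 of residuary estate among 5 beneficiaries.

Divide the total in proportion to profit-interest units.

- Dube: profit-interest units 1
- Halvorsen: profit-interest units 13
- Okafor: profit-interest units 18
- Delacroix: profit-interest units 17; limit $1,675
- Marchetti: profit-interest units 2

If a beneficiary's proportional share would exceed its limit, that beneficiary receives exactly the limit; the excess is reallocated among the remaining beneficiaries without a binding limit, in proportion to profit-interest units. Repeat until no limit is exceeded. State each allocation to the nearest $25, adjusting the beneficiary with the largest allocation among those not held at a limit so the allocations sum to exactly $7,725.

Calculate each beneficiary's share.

Profit-interest units total: 51.
Proportional shares (ignoring caps): Dube 151.47; Halvorsen 1,969.12; Okafor 2,726.47; Delacroix 2,575.00; Marchetti 302.94.
Held at cap: Delacroix ($1,675); residual $6,050 reallocated over remaining profit-interest units 34.
Redistributed shares: Dube 177.94 → $175; Halvorsen 2,313.24 → $2,325; Okafor 3,202.94 → $3,200; Marchetti 355.88 → $350.

Dube: $175 | Halvorsen: $2,325 | Okafor: $3,200 | Delacroix: $1,675 | Marchetti: $350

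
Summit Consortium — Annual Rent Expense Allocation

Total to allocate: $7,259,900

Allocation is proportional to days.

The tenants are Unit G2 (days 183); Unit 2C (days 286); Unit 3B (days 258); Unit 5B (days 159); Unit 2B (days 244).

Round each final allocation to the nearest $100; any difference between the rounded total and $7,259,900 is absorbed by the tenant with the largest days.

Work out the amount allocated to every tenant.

Days total: 183 + 286 + 258 + 159 + 244 = 1,130.
Unrounded shares: Unit G2 1,175,718.32; Unit 2C 1,837,461.42; Unit 3B 1,657,570.09; Unit 5B 1,021,525.75; Unit 2B 1,567,624.42.
At nearest $100: Unit G2 $1,175,700; Unit 2C $1,837,500; Unit 3B $1,657,600; Unit 5B $1,021,500; Unit 2B $1,567,600. Sum = $7,259,900.
No rounding difference to absorb.

Unit G2: $1,175,700 · Unit 2C: $1,837,500 · Unit 3B: $1,657,600 · Unit 5B: $1,021,500 · Unit 2B: $1,567,600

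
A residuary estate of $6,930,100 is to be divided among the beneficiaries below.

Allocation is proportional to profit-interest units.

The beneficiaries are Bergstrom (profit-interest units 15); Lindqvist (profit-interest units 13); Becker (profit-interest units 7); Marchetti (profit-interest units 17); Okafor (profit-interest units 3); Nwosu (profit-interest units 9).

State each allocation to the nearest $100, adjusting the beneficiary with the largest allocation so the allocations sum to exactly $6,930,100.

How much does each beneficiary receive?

Combined profit-interest units = 64.
Proportional shares: Bergstrom 15/64 × $6,930,100 = 1,624,242.19; Lindqvist 13/64 × $6,930,100 = 1,407,676.56; Becker 7/64 × $6,930,100 = 757,979.69; Marchetti 17/64 × $6,930,100 = 1,840,807.81; Okafor 3/64 × $6,930,100 = 324,848.44; Nwosu 9/64 × $6,930,100 = 974,545.31.
After rounding ($100): Bergstrom $1,624,200; Lindqvist $1,407,700; Becker $758,000; Marchetti $1,840,800; Okafor $324,800; Nwosu $974,500. Sum = $6,930,000.
Difference $6,930,100 − $6,930,000 = +$100 applied to largest allocation (Marchetti): Marchetti becomes $1,840,900.

Bergstrom: $1,624,200 | Lindqvist: $1,407,700 | Becker: $758,000 | Marchetti: $1,840,900 | Okafor: $324,800 | Nwosu: $974,500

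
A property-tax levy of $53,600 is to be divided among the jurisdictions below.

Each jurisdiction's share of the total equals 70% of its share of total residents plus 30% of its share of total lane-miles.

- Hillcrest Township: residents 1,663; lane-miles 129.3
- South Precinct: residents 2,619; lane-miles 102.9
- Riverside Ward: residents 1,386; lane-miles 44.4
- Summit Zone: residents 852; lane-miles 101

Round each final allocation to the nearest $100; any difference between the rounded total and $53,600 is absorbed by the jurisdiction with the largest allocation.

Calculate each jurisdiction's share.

Totals — residents 6,520, lane-miles 377.6.
Combined weights (70% residents + 30% lane-miles): Hillcrest Township 0.2813; South Precinct 0.3629; Riverside Ward 0.1841; Summit Zone 0.1717.
Unrounded shares: Hillcrest Township 15,076.11; South Precinct 19,453.27; Riverside Ward 9,866.64; Summit Zone 9,203.98.
At nearest $100: Hillcrest Township $15,100; South Precinct $19,500; Riverside Ward $9,900; Summit Zone $9,200. Sum = $53,700.
Difference $53,600 − $53,700 = −$100 applied to largest allocation (South Precinct): South Precinct becomes $19,400.

Hillcrest Township: $15,100; South Precinct: $19,400; Riverside Ward: $9,900; Summit Zone: $9,200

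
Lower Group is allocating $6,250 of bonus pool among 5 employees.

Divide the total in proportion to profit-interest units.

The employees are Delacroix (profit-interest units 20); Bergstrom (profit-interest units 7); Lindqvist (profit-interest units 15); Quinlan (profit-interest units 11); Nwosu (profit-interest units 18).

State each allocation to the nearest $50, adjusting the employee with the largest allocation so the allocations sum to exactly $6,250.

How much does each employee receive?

Total profit-interest units = 71.
Pro-rata amounts: Delacroix 20/71 × $6,250 = 1,760.56; Bergstrom 7/71 × $6,250 = 616.20; Lindqvist 15/71 × $6,250 = 1,320.42; Quinlan 11/71 × $6,250 = 968.31; Nwosu 18/71 × $6,250 = 1,584.51.
At nearest $50: Delacroix $1,750; Bergstrom $600; Lindqvist $1,300; Quinlan $950; Nwosu $1,600. Sum = $6,200.
Difference $6,250 − $6,200 = +$50 applied to largest allocation (Delacroix): Delacroix becomes $1,800.

Delacroix: $1,800 | Bergstrom: $600 | Lindqvist: $1,300 | Quinlan: $950 | Nwosu: $1,600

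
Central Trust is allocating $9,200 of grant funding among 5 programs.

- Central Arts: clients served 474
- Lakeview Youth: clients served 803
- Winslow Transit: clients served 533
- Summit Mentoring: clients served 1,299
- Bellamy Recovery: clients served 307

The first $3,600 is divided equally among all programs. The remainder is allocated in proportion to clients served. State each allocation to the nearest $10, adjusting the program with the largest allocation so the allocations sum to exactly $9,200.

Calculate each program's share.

Central Arts: $1,500 | Lakeview Youth: $2,040 | Winslow Transit: $1,590 | Summit Mentoring: $2,850 | Bellamy Recovery: $1,220

First tranche $3,600 split equally: $720 each.
Remainder $5,600 by clients served (total 3,416): Central Arts 777.05 → $780; Lakeview Youth 1,316.39 → $1,320; Winslow Transit 873.77 → $870; Summit Mentoring 2,129.51 → $2,130; Bellamy Recovery 503.28 → $500.
Totals: Central Arts $720 + $780 = $1,500; Lakeview Youth $720 + $1,320 = $2,040; Winslow Transit $720 + $870 = $1,590; Summit Mentoring $720 + $2,130 = $2,850; Bellamy Recovery $720 + $500 = $1,220.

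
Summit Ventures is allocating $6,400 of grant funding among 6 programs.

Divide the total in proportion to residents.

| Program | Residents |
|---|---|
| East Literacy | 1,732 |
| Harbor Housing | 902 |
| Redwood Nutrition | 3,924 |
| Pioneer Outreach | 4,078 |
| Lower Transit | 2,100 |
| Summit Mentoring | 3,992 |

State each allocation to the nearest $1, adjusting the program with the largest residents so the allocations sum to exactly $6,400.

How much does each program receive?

Total residents = 16,728.
Proportional shares: East Literacy 1,732/16,728 × $6,400 = 662.65; Harbor Housing 902/16,728 × $6,400 = 345.10; Redwood Nutrition 3,924/16,728 × $6,400 = 1,501.29; Pioneer Outreach 4,078/16,728 × $6,400 = 1,560.21; Lower Transit 2,100/16,728 × $6,400 = 803.44; Summit Mentoring 3,992/16,728 × $6,400 = 1,527.31.
After rounding ($1): East Literacy $663; Harbor Housing $345; Redwood Nutrition $1,501; Pioneer Outreach $1,560; Lower Transit $803; Summit Mentoring $1,527. Sum = $6,399.
Difference $6,400 − $6,399 = +$1 applied to largest residents (Pioneer Outreach): Pioneer Outreach becomes $1,561.

East Literacy: $663 · Harbor Housing: $345 · Redwood Nutrition: $1,501 · Pioneer Outreach: $1,561 · Lower Transit: $803 · Summit Mentoring: $1,527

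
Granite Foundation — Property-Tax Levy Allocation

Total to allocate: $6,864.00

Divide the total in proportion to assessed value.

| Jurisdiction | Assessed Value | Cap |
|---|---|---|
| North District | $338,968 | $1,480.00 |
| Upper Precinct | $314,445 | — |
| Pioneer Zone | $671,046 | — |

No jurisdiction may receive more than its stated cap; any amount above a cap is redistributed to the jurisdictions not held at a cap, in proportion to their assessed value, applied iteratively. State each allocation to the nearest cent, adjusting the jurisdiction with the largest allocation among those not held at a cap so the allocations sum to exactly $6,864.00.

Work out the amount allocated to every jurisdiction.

North District: $1,480.00; Upper Precinct: $1,717.90; Pioneer Zone: $3,666.10

Assessed value total: 1,324,459.
Unconstrained shares: North District 1,756.6994; Upper Precinct 1,629.6091; Pioneer Zone 3,477.6915.
Cap binds for North District ($1,480.00); residual $5,384.00 reallocated over remaining assessed value 985,491.
Redistributed shares: Upper Precinct 1,717.8968 → $1,717.90; Pioneer Zone 3,666.1032 → $3,666.10.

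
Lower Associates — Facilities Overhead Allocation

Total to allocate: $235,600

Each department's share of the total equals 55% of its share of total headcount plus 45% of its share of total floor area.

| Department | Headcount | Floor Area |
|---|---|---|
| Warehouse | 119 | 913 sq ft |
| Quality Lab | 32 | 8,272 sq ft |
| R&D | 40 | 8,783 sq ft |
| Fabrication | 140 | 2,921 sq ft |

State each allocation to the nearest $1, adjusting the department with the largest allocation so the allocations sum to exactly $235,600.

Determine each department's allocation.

Headcount total 331; floor area total 20,889.
Blended shares (55% headcount + 45% floor area): Warehouse 0.2174; Quality Lab 0.2314; R&D 0.2557; Fabrication 0.2956.
Proportional shares: Warehouse 51,220.00; Quality Lab 54,511.07; R&D 60,236.44; Fabrication 69,632.49.
Rounded to nearest $1: Warehouse $51,220; Quality Lab $54,511; R&D $60,236; Fabrication $69,632. Sum = $235,599.
Difference $235,600 − $235,599 = +$1 applied to largest allocation (Fabrication): Fabrication becomes $69,633.

Warehouse: $51,220 · Quality Lab: $54,511 · R&D: $60,236 · Fabrication: $69,633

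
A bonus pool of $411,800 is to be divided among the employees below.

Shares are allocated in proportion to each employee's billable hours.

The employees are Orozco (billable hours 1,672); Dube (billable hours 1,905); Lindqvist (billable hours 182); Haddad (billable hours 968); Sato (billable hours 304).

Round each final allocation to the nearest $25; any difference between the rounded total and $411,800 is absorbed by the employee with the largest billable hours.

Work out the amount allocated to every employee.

Orozco: $136,850; Dube: $155,950; Lindqvist: $14,900; Haddad: $79,225; Sato: $24,875

Billable hours total: 5,031.
Proportional shares: Orozco 1,672/5,031 × $411,800 = 136,857.40; Dube 1,905/5,031 × $411,800 = 155,929.04; Lindqvist 182/5,031 × $411,800 = 14,897.16; Haddad 968/5,031 × $411,800 = 79,233.23; Sato 304/5,031 × $411,800 = 24,883.16.
After rounding ($25): Orozco $136,850; Dube $155,925; Lindqvist $14,900; Haddad $79,225; Sato $24,875. Sum = $411,775.
Difference $411,800 − $411,775 = +$25 applied to largest billable hours (Dube): Dube becomes $155,950.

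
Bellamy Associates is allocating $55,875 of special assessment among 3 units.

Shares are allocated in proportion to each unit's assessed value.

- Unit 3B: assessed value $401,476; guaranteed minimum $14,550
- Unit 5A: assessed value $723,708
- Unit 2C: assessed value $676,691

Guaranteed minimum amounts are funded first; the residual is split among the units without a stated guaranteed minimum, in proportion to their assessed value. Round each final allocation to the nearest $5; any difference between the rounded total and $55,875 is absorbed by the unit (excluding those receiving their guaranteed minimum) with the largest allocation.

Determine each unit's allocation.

Unit 3B: $14,550 | Unit 5A: $21,355 | Unit 2C: $19,970

Fund the minimums — Unit 3B $14,550. Residual $41,325.
Residual split over remaining assessed value 1,400,399: Unit 5A 21,356.22 → $21,355; Unit 2C 19,968.78 → $19,970.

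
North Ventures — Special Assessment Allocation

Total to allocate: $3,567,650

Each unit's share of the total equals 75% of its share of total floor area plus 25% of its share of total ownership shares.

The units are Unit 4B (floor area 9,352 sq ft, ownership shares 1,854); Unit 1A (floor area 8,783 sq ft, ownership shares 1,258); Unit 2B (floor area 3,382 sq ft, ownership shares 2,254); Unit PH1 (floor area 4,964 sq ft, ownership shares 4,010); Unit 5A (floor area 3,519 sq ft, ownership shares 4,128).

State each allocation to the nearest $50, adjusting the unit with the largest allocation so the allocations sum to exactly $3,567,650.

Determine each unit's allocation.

Unit 4B: $956,600 | Unit 1A: $866,450 | Unit 2B: $450,500 | Unit PH1: $707,600 | Unit 5A: $586,500

Totals — floor area 30,000, ownership shares 13,504.
Blended shares (75% floor area + 25% ownership shares): Unit 4B 0.2681; Unit 1A 0.2429; Unit 2B 0.1263; Unit PH1 0.1983; Unit 5A 0.1644.
Proportional shares: Unit 4B 956,569.60; Unit 1A 866,455.16; Unit 2B 450,517.05; Unit PH1 707,597.94; Unit 5A 586,510.25.
After rounding ($50): Unit 4B $956,550; Unit 1A $866,450; Unit 2B $450,500; Unit PH1 $707,600; Unit 5A $586,500. Sum = $3,567,600.
Difference $3,567,650 − $3,567,600 = +$50 applied to largest allocation (Unit 4B): Unit 4B becomes $956,600.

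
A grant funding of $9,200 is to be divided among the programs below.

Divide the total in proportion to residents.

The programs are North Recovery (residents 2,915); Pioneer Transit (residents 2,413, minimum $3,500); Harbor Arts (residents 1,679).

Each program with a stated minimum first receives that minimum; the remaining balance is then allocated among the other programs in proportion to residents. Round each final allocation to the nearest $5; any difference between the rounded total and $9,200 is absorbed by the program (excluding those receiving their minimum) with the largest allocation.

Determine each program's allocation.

Fund the minimums — Pioneer Transit $3,500. Residual $5,700.
Residual split over remaining residents 4,594: North Recovery 3,616.78 → $3,615; Harbor Arts 2,083.22 → $2,085.

North Recovery: $3,615 | Pioneer Transit: $3,500 | Harbor Arts: $2,085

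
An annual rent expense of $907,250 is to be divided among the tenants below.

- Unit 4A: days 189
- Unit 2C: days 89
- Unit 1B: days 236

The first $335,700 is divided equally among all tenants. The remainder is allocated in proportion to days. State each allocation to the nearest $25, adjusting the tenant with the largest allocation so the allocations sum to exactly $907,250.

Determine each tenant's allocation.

First tranche $335,700 split equally: $111,900 each.
Remainder $571,550 by days (total 514): Unit 4A 210,161.38 → $210,150; Unit 2C 98,964.88 → $98,975; Unit 1B 262,423.74 → $262,425.
Totals: Unit 4A $111,900 + $210,150 = $322,050; Unit 2C $111,900 + $98,975 = $210,875; Unit 1B $111,900 + $262,425 = $374,325.

Unit 4A: $322,050 · Unit 2C: $210,875 · Unit 1B: $374,325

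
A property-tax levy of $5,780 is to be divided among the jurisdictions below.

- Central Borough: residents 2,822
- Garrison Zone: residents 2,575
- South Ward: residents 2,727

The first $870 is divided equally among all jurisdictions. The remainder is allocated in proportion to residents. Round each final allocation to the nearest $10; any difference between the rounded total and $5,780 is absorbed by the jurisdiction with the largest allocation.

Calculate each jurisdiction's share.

$870 shared equally gives $290 per jurisdiction.
Remainder $4,910 by residents (total 8,124): Central Borough 1,705.57 → $1,710; Garrison Zone 1,556.28 → $1,560; South Ward 1,648.15 → $1,650.
Rounding difference −$10 on remainder applied to Central Borough.
Totals: Central Borough $290 + $1,700 = $1,990; Garrison Zone $290 + $1,560 = $1,850; South Ward $290 + $1,650 = $1,940.

Central Borough: $1,990 · Garrison Zone: $1,850 · South Ward: $1,940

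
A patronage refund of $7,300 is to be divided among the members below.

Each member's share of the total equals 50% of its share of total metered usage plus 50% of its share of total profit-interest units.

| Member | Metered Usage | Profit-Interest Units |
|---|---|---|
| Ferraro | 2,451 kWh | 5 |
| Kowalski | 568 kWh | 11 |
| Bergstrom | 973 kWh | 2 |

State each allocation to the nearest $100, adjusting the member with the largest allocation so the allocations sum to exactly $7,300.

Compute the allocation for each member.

Metered usage total 3,992; profit-interest units total 18.
Composite weights (50% metered usage + 50% profit-interest units): Ferraro 0.4459; Kowalski 0.3767; Bergstrom 0.1774.
Raw shares: Ferraro 3,254.91; Kowalski 2,749.89; Bergstrom 1,295.20.
Rounded to nearest $100: Ferraro $3,300; Kowalski $2,700; Bergstrom $1,300. Sum = $7,300.
Sum already equals the total — no adjustment.

Ferraro: $3,300 | Kowalski: $2,700 | Bergstrom: $1,300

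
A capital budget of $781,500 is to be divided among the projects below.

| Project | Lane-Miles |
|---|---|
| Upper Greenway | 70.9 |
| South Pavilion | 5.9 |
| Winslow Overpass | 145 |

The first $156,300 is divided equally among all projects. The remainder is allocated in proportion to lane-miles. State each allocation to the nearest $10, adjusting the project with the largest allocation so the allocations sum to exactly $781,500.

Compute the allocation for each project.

Upper Greenway: $251,950; South Pavilion: $68,730; Winslow Overpass: $460,820

Equal tier: $156,300 ÷ 3 = $52,100 apiece.
Remainder $625,200 by lane-miles (total 221.8): Upper Greenway 199,849.77 → $199,850; South Pavilion 16,630.66 → $16,630; Winslow Overpass 408,719.57 → $408,720.
Totals: Upper Greenway $52,100 + $199,850 = $251,950; South Pavilion $52,100 + $16,630 = $68,730; Winslow Overpass $52,100 + $408,720 = $460,820.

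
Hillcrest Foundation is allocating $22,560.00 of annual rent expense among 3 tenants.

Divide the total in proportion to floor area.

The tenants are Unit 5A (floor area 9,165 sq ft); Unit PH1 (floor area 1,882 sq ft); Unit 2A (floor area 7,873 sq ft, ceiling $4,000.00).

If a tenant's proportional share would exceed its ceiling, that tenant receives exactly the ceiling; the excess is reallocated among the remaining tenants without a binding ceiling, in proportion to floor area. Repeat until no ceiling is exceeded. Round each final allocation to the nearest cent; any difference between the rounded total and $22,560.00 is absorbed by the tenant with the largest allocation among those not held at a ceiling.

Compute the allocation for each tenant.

Total floor area = 18,920.
Proportional shares (ignoring caps): Unit 5A 10,928.2452; Unit PH1 2,244.0761; Unit 2A 9,387.6786.
Cap binds for Unit 2A ($4,000.00); residual $18,560.00 reallocated over remaining floor area 11,047.
Shares after redistribution: Unit 5A 15,398.0628 → $15,398.06; Unit PH1 3,161.9372 → $3,161.94.

Unit 5A: $15,398.06; Unit PH1: $3,161.94; Unit 2A: $4,000.00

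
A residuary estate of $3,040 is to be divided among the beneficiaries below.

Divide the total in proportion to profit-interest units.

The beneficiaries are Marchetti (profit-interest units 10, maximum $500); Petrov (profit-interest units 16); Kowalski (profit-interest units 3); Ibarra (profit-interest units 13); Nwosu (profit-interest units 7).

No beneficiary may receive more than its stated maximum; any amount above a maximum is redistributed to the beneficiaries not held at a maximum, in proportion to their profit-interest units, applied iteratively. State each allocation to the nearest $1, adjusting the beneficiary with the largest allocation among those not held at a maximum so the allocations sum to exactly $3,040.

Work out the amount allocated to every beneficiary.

Marchetti: $500 · Petrov: $1,042 · Kowalski: $195 · Ibarra: $847 · Nwosu: $456

Combined profit-interest units = 49.
Pro-rata shares before constraints: Marchetti 620.41; Petrov 992.65; Kowalski 186.12; Ibarra 806.53; Nwosu 434.29.
Capped: Marchetti ($500); residual $2,540 reallocated over remaining profit-interest units 39.
Remaining shares: Petrov 1,042.05 → $1,042; Kowalski 195.38 → $195; Ibarra 846.67 → $847; Nwosu 455.90 → $456.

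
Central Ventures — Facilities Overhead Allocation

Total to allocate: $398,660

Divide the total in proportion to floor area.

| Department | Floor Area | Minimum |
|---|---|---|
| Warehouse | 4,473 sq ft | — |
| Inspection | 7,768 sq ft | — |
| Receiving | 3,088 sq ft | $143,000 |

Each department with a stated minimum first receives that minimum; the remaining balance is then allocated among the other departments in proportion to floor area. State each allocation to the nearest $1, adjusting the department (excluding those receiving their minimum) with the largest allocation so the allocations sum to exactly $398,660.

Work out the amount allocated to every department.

Fund the minimums — Receiving $143,000. Balance $255,660.
Balance split over remaining floor area 12,241: Warehouse 93,421.06 → $93,421; Inspection 162,238.94 → $162,239.

Warehouse: $93,421; Inspection: $162,239; Receiving: $143,000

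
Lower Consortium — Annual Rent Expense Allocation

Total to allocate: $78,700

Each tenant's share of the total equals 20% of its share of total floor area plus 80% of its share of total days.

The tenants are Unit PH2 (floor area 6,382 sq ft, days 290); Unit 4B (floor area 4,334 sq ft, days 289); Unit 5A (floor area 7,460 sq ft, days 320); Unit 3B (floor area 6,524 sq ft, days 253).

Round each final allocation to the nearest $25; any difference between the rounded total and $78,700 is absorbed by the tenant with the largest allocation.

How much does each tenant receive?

Totals — floor area 24,700, days 1,152.
Composite weights (20% floor area + 80% days): Unit PH2 0.2531; Unit 4B 0.2358; Unit 5A 0.2826; Unit 3B 0.2285.
Proportional shares: Unit PH2 19,916.22; Unit 4B 18,556.48; Unit 5A 22,242.75; Unit 3B 17,984.55.
Rounded to nearest $25: Unit PH2 $19,925; Unit 4B $18,550; Unit 5A $22,250; Unit 3B $17,975. Sum = $78,700.
No rounding difference to absorb.

Unit PH2: $19,925; Unit 4B: $18,550; Unit 5A: $22,250; Unit 3B: $17,975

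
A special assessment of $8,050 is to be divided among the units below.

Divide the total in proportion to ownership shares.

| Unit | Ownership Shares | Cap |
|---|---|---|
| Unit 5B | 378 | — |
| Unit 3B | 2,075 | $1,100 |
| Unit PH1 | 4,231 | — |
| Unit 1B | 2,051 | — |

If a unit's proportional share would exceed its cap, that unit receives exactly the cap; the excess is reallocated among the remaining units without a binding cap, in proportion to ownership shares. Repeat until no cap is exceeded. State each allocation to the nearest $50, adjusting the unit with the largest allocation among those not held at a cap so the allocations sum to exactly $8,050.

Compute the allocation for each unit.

Sum of ownership shares: 8,735.
Proportional shares (ignoring caps): Unit 5B 348.36; Unit 3B 1,912.28; Unit PH1 3,899.20; Unit 1B 1,890.16.
Held at cap: Unit 3B ($1,100); remaining pool $6,950 reallocated over remaining ownership shares 6,660.
Remaining shares: Unit 5B 394.46 → $400; Unit PH1 4,415.23 → $4,400; Unit 1B 2,140.31 → $2,150.

Unit 5B: $400 | Unit 3B: $1,100 | Unit PH1: $4,400 | Unit 1B: $2,150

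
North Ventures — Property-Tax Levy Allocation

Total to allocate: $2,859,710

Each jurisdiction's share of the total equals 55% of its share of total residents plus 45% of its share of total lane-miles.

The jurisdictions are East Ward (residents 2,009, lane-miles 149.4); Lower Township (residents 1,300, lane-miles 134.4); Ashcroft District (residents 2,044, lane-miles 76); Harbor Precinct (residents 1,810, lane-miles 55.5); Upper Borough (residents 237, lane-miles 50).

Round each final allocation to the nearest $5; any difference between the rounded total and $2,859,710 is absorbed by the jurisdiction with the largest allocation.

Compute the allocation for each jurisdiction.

East Ward: $840,200; Lower Township: $648,015; Ashcroft District: $644,635; Harbor Precinct: $538,205; Upper Borough: $188,655

Totals — residents 7,400, lane-miles 465.3.
Composite weights (55% residents + 45% lane-miles): East Ward 0.2938; Lower Township 0.2266; Ashcroft District 0.2254; Harbor Precinct 0.1882; Upper Borough 0.0660.
Proportional shares: East Ward 840,197.08; Lower Township 648,016.80; Ashcroft District 644,635.50; Harbor Precinct 538,203.36; Upper Borough 188,657.25.
After rounding ($5): East Ward $840,195; Lower Township $648,015; Ashcroft District $644,635; Harbor Precinct $538,205; Upper Borough $188,655. Sum = $2,859,705.
Difference $2,859,710 − $2,859,705 = +$5 applied to largest allocation (East Ward): East Ward becomes $840,200.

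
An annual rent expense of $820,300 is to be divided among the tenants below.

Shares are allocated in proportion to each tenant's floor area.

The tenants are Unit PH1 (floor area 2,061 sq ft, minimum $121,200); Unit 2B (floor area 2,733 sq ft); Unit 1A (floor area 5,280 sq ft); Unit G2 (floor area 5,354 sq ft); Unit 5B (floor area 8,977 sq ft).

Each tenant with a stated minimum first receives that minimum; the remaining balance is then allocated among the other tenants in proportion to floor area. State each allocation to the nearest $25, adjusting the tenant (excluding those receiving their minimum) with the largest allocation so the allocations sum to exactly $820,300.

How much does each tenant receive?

Unit PH1: $121,200 | Unit 2B: $85,500 | Unit 1A: $165,200 | Unit G2: $167,525 | Unit 5B: $280,875

Guaranteed amounts: Unit PH1 $121,200. Balance $699,100.
Balance split over remaining floor area 22,344: Unit 2B 85,510.22 → $85,500; Unit 1A 165,200.86 → $165,200; Unit G2 167,516.17 → $167,525; Unit 5B 280,872.75 → $280,875.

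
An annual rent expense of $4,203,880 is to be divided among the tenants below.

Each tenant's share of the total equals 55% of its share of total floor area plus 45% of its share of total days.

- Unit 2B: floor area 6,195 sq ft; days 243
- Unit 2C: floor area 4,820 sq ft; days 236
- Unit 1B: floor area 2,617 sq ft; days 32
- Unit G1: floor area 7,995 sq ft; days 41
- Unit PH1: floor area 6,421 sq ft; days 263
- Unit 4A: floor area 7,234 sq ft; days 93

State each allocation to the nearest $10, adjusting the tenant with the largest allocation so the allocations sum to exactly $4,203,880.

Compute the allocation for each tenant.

Totals — floor area 35,282, days 908.
Composite weights (55% floor area + 45% days): Unit 2B 0.2170; Unit 2C 0.1921; Unit 1B 0.0567; Unit G1 0.1450; Unit PH1 0.2304; Unit 4A 0.1589.
Pro-rata amounts: Unit 2B 912,247.94; Unit 2C 807,556.17; Unit 1B 238,169.23; Unit G1 609,356.29; Unit PH1 968,726.80; Unit 4A 667,823.58.
Rounded to nearest $10: Unit 2B $912,250; Unit 2C $807,560; Unit 1B $238,170; Unit G1 $609,360; Unit PH1 $968,730; Unit 4A $667,820. Sum = $4,203,890.
Difference $4,203,880 − $4,203,890 = −$10 applied to largest allocation (Unit PH1): Unit PH1 becomes $968,720.

Unit 2B: $912,250; Unit 2C: $807,560; Unit 1B: $238,170; Unit G1: $609,360; Unit PH1: $968,720; Unit 4A: $667,820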